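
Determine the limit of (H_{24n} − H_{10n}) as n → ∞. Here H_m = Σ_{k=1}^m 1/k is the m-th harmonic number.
lim = ln(24/10) = ln(12/5)

Euler-Maclaurin gives H_m = ln m + γ + 1/(2m) + O(1/m^2). The γ and O(1/m) terms cancel in the difference:
  H_{24n} − H_{10n} = ln(24n) − ln(10n) + O(1/n) = ln(24/10) + O(1/n).
Hence the limit is ln(24/10) = ln(12/5).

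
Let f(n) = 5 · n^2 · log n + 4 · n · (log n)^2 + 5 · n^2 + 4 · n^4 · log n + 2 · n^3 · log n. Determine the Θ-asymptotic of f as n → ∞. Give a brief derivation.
f(n) ∈ Θ(n^4 · log n)

Compare the terms by growth order. For large n, n^a · (log n)^b dominates n^a' · (log n)^b' iff a > a', or (a = a' and b > b'). Ranking the 5 terms shows the dominant one is 4 · n^4 · log n. Hence f(n) ∈ Θ(n^4 · log n).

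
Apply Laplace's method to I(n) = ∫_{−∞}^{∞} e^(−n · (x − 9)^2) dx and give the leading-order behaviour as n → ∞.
I(n) = sqrt(π/n)

Here φ(x) = (x − 9)^2 has its unique minimum at x* = 9 with φ(x*) = 0 and φ''(x*) = 2. Laplace's method gives
  I(n) ~ e^(−n φ(x*)) · sqrt(2π / (n · φ''(x*))) = sqrt(2π / (2n)) = sqrt(π/n).
This is exact: substituting u = (x − 9)·sqrt(n) gives I(n) = (1/sqrt(n)) ∫_{−∞}^{∞} e^(−u^2) du = sqrt(π/n).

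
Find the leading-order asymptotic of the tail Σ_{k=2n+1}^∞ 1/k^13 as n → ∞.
Σ_{k>2n} 1/k^13 ~ 1/(12 · (2n)^12)

Compare to the integral: ∫_{2n}^∞ x^(−13) dx = [−x^(−12)/12]_{2n}^∞ = 1/((13−1)·(2n)^12). Euler-Maclaurin then gives
  Σ_{k>2n} 1/k^13 = ∫_{2n}^∞ dx/x^13 − 1/(2·(2n)^13) + O(1/(2n)^14).
(Equivalently this is ζ(13) − Σ_{k≤2n} 1/k^13.)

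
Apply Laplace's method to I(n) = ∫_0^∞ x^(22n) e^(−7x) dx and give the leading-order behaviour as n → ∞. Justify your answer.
I(n) ~ (sqrt(2π·22n) / 7) · (22n/(7e))^(22n)

Write the integrand as exp(22n ln x − 7x) and set f(x) = 22n ln x − 7x. Then f'(x) = 22n/x − 7 = 0 at x* = 22n/7, and f''(x*) = −22n/x*^2 = −7^2/(22n). Laplace's method (interior maximum) gives
  I(n) ~ e^(f(x*)) · sqrt(2π / |f''(x*)|)
        = exp(22n ln(22n/7) − 22n) · sqrt(2π · 22n / 7^2)
        = (22n/7)^(22n) e^(−22n) · sqrt(2π·22n) / 7
        = (sqrt(2π·22n) / 7) · (22n/(7e))^(22n).
This matches Γ(22n+1)/7^(22n+1) with Stirling applied to Γ.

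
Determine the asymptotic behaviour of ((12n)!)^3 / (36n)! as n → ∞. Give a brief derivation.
((12n)!)^3/(36n)! ~ ((2π·12n)^(2/2) / sqrt(3)) · 3^(−3·12n)  →  0

Write N = 12n. Stirling: N! ~ sqrt(2π N)(N/e)^N and (3N)! ~ sqrt(2π·3N)·(3N/e)^(3N).
  (N!)^3/(3N)! ~ (2π N)^(3/2) (N/e)^(3N) / [sqrt(2π·3N) (3N/e)^(3N)]
     = (2π N)^(3/2) / sqrt(2π·3N) · (N/(3N))^(3N)
     = (2π N)^((3−1)/2) / sqrt(3) · 3^(−3N).
Since 3^3 > 1, the factor 3^(−3N) decays exponentially, so the ratio → 0. Substituting N = 12n gives the stated form.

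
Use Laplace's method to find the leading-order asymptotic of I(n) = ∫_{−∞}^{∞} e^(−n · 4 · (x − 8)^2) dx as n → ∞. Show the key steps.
I(n) = sqrt(π/(4n))

Here φ(x) = 4 · (x − 8)^2 has its unique minimum at x* = 8 with φ(x*) = 0 and φ''(x*) = 8. Laplace's method gives
  I(n) ~ e^(−n φ(x*)) · sqrt(2π / (n · φ''(x*))) = sqrt(2π / (8n)) = sqrt(π/(4n)).
This is exact: substituting u = (x − 8)·sqrt(4n) gives I(n) = (1/sqrt(4n)) ∫_{−∞}^{∞} e^(−u^2) du = sqrt(π/(4n)).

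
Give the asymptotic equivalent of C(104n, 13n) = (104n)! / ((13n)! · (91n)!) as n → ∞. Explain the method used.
C(104n, 13n) ~ (16777216/823543)^(13n) · sqrt(4/(7π·13n))

Write N = 13n. Apply Stirling to each factorial:
  (8N)! ~ sqrt(2π·8N) · (8N/e)^(8N),
  N! ~ sqrt(2π N) · (N/e)^N,
  (7N)! ~ sqrt(2π·7N) · (7N/e)^(7N).
The exponential factors combine to (8N)^(8N) / (N^N · (7N)^(7N)) = 8^(8N)/7^(7N) = (8^8/7^7)^N = (16777216/823543)^N.
The square-root prefactors combine to sqrt(2π·8N) / (sqrt(2π N)·sqrt(2π·7N)) = sqrt(8 / (2π·7·N)) = sqrt(4/(7π·13n)).
Substituting N = 13n: C(104n, 13n) ~ (16777216/823543)^(13n) · sqrt(4/(7π·13n)).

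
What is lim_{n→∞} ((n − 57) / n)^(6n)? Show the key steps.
lim = e^(−342)

Rewrite as (1 − 57/n)^(6n). By the standard limit (1 + x/n)^n → e^x, we have (1 − 57/n)^n → e^(−57), and raising to the 6th power gives e^(−342).
More precisely, ln[(1 − 57/n)^(6n)] = 6n · ln(1 − 57/n) = 6n · (-57/n + O(1/n^2)) = -342 + O(1/n) → -342.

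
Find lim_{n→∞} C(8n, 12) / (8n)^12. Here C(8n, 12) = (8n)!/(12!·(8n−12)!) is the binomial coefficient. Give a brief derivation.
lim = 1/12! = 1/479001600

With N = 8n → ∞: C(N, 12) / N^12 = [N(N−1)…(N−11)] / (12! · N^12) = (1/12!) · 1 · (1 − 1/(8n)) · … · (1 − 11/(8n)). Each factor → 1 as N → ∞, so the limit is 1/12! = 1/479001600.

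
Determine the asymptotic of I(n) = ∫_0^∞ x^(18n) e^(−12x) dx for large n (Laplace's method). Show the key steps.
I(n) ~ (sqrt(2π·18n) / 12) · (18n/(12e))^(18n)

Write the integrand as exp(18n ln x − 12x) and set f(x) = 18n ln x − 12x. Then f'(x) = 18n/x − 12 = 0 at x* = 18n/12, and f''(x*) = −18n/x*^2 = −12^2/(18n). Laplace's method (interior maximum) gives
  I(n) ~ e^(f(x*)) · sqrt(2π / |f''(x*)|)
        = exp(18n ln(18n/12) − 18n) · sqrt(2π · 18n / 12^2)
        = (18n/12)^(18n) e^(−18n) · sqrt(2π·18n) / 12
        = (sqrt(2π·18n) / 12) · (18n/(12e))^(18n).
This matches Γ(18n+1)/12^(18n+1) with Stirling applied to Γ.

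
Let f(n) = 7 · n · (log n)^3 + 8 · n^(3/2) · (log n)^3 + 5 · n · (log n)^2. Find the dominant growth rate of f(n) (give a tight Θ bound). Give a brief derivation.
f(n) ∈ Θ(n^(3/2) · (log n)^3)

Compare the terms by growth order. For large n, n^a · (log n)^b dominates n^a' · (log n)^b' iff a > a', or (a = a' and b > b'). Ranking the 3 terms shows the dominant one is 8 · n^(3/2) · (log n)^3. Hence f(n) ∈ Θ(n^(3/2) · (log n)^3).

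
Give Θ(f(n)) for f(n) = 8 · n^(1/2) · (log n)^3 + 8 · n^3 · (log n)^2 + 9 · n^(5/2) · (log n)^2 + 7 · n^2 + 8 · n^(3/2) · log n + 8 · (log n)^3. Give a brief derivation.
f(n) ∈ Θ(n^3 · (log n)^2)

Compare the terms by growth order. For large n, n^a · (log n)^b dominates n^a' · (log n)^b' iff a > a', or (a = a' and b > b'). Ranking the 6 terms shows the dominant one is 8 · n^3 · (log n)^2. Hence f(n) ∈ Θ(n^3 · (log n)^2).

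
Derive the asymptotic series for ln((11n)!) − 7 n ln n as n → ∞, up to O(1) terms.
ln((11n)!) − 7 n ln n = 4 n ln n + 11(ln 11 − 1) n + (1/2) ln(2π·11n) + O(1/n)

Stirling: ln((11n)!) = 11n ln(11n) − 11n + (1/2) ln(2π·11n) + O(1/n).
Expand 11n ln(11n) = 11n (ln n + ln 11) = 11n ln n + 11n ln 11.
Subtract 7n ln n: leading term is (11 − 7) n ln n = 4 n ln n. The next term is 11n ln 11 − 11n = 11(ln 11 − 1) n. Then the (1/2) ln(2π·11n) correction.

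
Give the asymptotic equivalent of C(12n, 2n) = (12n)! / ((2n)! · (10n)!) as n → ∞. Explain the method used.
C(12n, 2n) ~ (46656/3125)^(2n) · sqrt(3/(5π·2n))

Write N = 2n. Apply Stirling to each factorial:
  (6N)! ~ sqrt(2π·6N) · (6N/e)^(6N),
  N! ~ sqrt(2π N) · (N/e)^N,
  (5N)! ~ sqrt(2π·5N) · (5N/e)^(5N).
The exponential factors combine to (6N)^(6N) / (N^N · (5N)^(5N)) = 6^(6N)/5^(5N) = (6^6/5^5)^N = (46656/3125)^N.
The square-root prefactors combine to sqrt(2π·6N) / (sqrt(2π N)·sqrt(2π·5N)) = sqrt(6 / (2π·5·N)) = sqrt(3/(5π·2n)).
Substituting N = 2n: C(12n, 2n) ~ (46656/3125)^(2n) · sqrt(3/(5π·2n)).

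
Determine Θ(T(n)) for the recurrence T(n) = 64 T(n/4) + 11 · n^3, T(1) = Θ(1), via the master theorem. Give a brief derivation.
T(n) = Θ(n^3 log n)

log_4 64 = 3, and f(n) = 11 · n^3 = Θ(n^(log_4 64)). This is Case 2 of the master theorem: T(n) = Θ(f(n) · log n) = Θ(n^3 log n).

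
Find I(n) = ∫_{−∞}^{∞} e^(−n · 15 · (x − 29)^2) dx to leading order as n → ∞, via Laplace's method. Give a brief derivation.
I(n) = sqrt(π/(15n))

Here φ(x) = 15 · (x − 29)^2 has its unique minimum at x* = 29 with φ(x*) = 0 and φ''(x*) = 30. Laplace's method gives
  I(n) ~ e^(−n φ(x*)) · sqrt(2π / (n · φ''(x*))) = sqrt(2π / (30n)) = sqrt(π/(15n)).
This is exact: substituting u = (x − 29)·sqrt(15n) gives I(n) = (1/sqrt(15n)) ∫_{−∞}^{∞} e^(−u^2) du = sqrt(π/(15n)).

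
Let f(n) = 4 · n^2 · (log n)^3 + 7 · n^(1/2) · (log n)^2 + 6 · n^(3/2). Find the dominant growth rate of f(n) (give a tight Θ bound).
f(n) ∈ Θ(n^2 · (log n)^3)

Compare the terms by growth order. For large n, n^a · (log n)^b dominates n^a' · (log n)^b' iff a > a', or (a = a' and b > b'). Ranking the 3 terms shows the dominant one is 4 · n^2 · (log n)^3. Hence f(n) ∈ Θ(n^2 · (log n)^3).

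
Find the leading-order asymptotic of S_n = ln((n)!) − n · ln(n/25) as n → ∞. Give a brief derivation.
S_n ~ n · (ln 25 − 1) + O(ln n)

Stirling: ln((n)!) = n ln(n) − n + O(ln n).
  S_n = n ln(n) − n − n ln(n/25) + O(ln n)
      = n ln(n) − n ln n + n ln 25 − n + O(ln n)
      = n ln 25 − n + O(ln n)
      = n (ln 25 − 1) + O(ln n).
Numerically ln(25) − 1 ≈ 2.2189.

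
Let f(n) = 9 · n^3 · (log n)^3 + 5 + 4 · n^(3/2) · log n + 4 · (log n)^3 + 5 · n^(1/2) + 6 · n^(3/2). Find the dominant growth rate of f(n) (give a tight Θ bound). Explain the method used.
f(n) ∈ Θ(n^3 · (log n)^3)

Compare the terms by growth order. For large n, n^a · (log n)^b dominates n^a' · (log n)^b' iff a > a', or (a = a' and b > b'). Ranking the 6 terms shows the dominant one is 9 · n^3 · (log n)^3. Hence f(n) ∈ Θ(n^3 · (log n)^3).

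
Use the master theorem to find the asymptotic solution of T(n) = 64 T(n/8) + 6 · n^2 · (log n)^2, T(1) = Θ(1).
T(n) = Θ(n^2 · (log n)^3)

Here log_8 64 = 2 and f(n) = 6 · n^2 · (log n)^2 = Θ(n^(log_8 64) · (log n)^2). This is the extended Case 2 of the master theorem (f matches the critical exponent up to log factors), giving T(n) = Θ(n^(log_8 64) · (log n)^(2+1)) = Θ(n^2 · (log n)^3).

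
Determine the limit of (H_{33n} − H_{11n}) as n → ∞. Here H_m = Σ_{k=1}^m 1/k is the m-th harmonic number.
lim = ln(33/11) = ln 3

Euler-Maclaurin gives H_m = ln m + γ + 1/(2m) + O(1/m^2). The γ and O(1/m) terms cancel in the difference:
  H_{33n} − H_{11n} = ln(33n) − ln(11n) + O(1/n) = ln(33/11) + O(1/n).
Hence the limit is ln(33/11) = ln 3.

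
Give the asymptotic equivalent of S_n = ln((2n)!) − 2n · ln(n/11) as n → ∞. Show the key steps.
S_n ~ 2n · (ln 22 − 1) + O(ln n)

Stirling: ln((2n)!) = 2n ln(2n) − 2n + O(ln n).
  S_n = 2n ln(2n) − 2n − 2n ln(n/11) + O(ln n)
      = 2n ln(2n) − 2n ln n + 2n ln 11 − 2n + O(ln n)
      = 2n ln 2 + 2n ln 11 − 2n + O(ln n)
      = 2n (ln 22 − 1) + O(ln n).
Numerically ln(22) − 1 ≈ 2.0910.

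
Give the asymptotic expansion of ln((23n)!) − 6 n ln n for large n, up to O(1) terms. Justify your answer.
ln((23n)!) − 6 n ln n = 17 n ln n + 23(ln 23 − 1) n + (1/2) ln(2π·23n) + O(1/n)

Stirling: ln((23n)!) = 23n ln(23n) − 23n + (1/2) ln(2π·23n) + O(1/n).
Expand 23n ln(23n) = 23n (ln n + ln 23) = 23n ln n + 23n ln 23.
Subtract 6n ln n: leading term is (23 − 6) n ln n = 17 n ln n. The next term is 23n ln 23 − 23n = 23(ln 23 − 1) n. Then the (1/2) ln(2π·23n) correction.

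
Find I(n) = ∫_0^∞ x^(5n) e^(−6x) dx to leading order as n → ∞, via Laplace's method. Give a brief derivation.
I(n) ~ (sqrt(2π·5n) / 6) · (5n/(6e))^(5n)

Write the integrand as exp(5n ln x − 6x) and set f(x) = 5n ln x − 6x. Then f'(x) = 5n/x − 6 = 0 at x* = 5n/6, and f''(x*) = −5n/x*^2 = −6^2/(5n). Laplace's method (interior maximum) gives
  I(n) ~ e^(f(x*)) · sqrt(2π / |f''(x*)|)
        = exp(5n ln(5n/6) − 5n) · sqrt(2π · 5n / 6^2)
        = (5n/6)^(5n) e^(−5n) · sqrt(2π·5n) / 6
        = (sqrt(2π·5n) / 6) · (5n/(6e))^(5n).
This matches Γ(5n+1)/6^(5n+1) with Stirling applied to Γ.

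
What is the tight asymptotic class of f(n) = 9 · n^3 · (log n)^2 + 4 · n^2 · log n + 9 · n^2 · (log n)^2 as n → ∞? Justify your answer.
f(n) ∈ Θ(n^3 · (log n)^2)

Compare the terms by growth order. For large n, n^a · (log n)^b dominates n^a' · (log n)^b' iff a > a', or (a = a' and b > b'). Ranking the 3 terms shows the dominant one is 9 · n^3 · (log n)^2. Hence f(n) ∈ Θ(n^3 · (log n)^2).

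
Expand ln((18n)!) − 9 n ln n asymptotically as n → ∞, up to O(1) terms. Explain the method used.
ln((18n)!) − 9 n ln n = 9 n ln n + 18(ln 18 − 1) n + (1/2) ln(2π·18n) + O(1/n)

Stirling: ln((18n)!) = 18n ln(18n) − 18n + (1/2) ln(2π·18n) + O(1/n).
Expand 18n ln(18n) = 18n (ln n + ln 18) = 18n ln n + 18n ln 18.
Subtract 9n ln n: leading term is (18 − 9) n ln n = 9 n ln n. The next term is 18n ln 18 − 18n = 18(ln 18 − 1) n. Then the (1/2) ln(2π·18n) correction.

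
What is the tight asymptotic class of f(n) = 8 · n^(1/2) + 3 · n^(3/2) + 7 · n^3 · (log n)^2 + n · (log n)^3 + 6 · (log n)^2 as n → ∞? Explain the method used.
f(n) ∈ Θ(n^3 · (log n)^2)

Compare the terms by growth order. For large n, n^a · (log n)^b dominates n^a' · (log n)^b' iff a > a', or (a = a' and b > b'). Ranking the 5 terms shows the dominant one is 7 · n^3 · (log n)^2. Hence f(n) ∈ Θ(n^3 · (log n)^2).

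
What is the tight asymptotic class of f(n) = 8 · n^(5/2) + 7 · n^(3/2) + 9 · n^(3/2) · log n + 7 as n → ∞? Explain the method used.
f(n) ∈ Θ(n^(5/2))

Compare the terms by growth order. For large n, n^a · (log n)^b dominates n^a' · (log n)^b' iff a > a', or (a = a' and b > b'). Ranking the 4 terms shows the dominant one is 8 · n^(5/2). Hence f(n) ∈ Θ(n^(5/2)).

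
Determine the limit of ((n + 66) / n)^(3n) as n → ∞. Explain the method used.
lim = e^198

Rewrite as (1 + 66/n)^(3n). By the standard limit (1 + x/n)^n → e^x, we have (1 + 66/n)^n → e^66, and raising to the 3rd power gives e^198.
More precisely, ln[(1 + 66/n)^(3n)] = 3n · ln(1 + 66/n) = 3n · (66/n + O(1/n^2)) = 198 + O(1/n) → 198.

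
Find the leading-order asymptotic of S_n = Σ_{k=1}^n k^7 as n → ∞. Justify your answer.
S_n ~ n^8 / 8

By integral comparison (Euler-Maclaurin), Σ_{k=1}^n k^7 = ∫_0^n x^7 dx + O(n^7) = n^8/8 + O(n^7). (Equivalently, Faulhaber's formula gives the same leading term.)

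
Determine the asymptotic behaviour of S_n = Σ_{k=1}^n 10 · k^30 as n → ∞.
S_n ~ 10 · n^31 / 31

By integral comparison (Euler-Maclaurin), Σ_{k=1}^n 10 · k^30 = 10 · ∫_0^n x^30 dx + O(n^30) = 10 · n^31/31 + O(n^30). (Equivalently, Faulhaber's formula gives the same leading term.)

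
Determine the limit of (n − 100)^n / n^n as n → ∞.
lim = e^(−100)

Rewrite as (1 − 100/n)^(n). By the standard limit (1 + x/n)^n → e^x, we have (1 − 100/n)^n → e^(−100), and raising to the 1st power gives e^(−100).
More precisely, ln[(1 − 100/n)^(n)] = n · ln(1 − 100/n) = n · (-100/n + O(1/n^2)) = -100 + O(1/n) → -100.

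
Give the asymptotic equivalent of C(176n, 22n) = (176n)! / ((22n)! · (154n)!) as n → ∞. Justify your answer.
C(176n, 22n) ~ (16777216/823543)^(22n) · sqrt(4/(7π·22n))

Write N = 22n. Apply Stirling to each factorial:
  (8N)! ~ sqrt(2π·8N) · (8N/e)^(8N),
  N! ~ sqrt(2π N) · (N/e)^N,
  (7N)! ~ sqrt(2π·7N) · (7N/e)^(7N).
The exponential factors combine to (8N)^(8N) / (N^N · (7N)^(7N)) = 8^(8N)/7^(7N) = (8^8/7^7)^N = (16777216/823543)^N.
The square-root prefactors combine to sqrt(2π·8N) / (sqrt(2π N)·sqrt(2π·7N)) = sqrt(8 / (2π·7·N)) = sqrt(4/(7π·22n)).
Substituting N = 22n: C(176n, 22n) ~ (16777216/823543)^(22n) · sqrt(4/(7π·22n)).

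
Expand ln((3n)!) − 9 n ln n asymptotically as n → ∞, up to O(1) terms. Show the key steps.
ln((3n)!) − 9 n ln n = −6 n ln n + 3(ln 3 − 1) n + (1/2) ln(2π·3n) + O(1/n)

Stirling: ln((3n)!) = 3n ln(3n) − 3n + (1/2) ln(2π·3n) + O(1/n).
Expand 3n ln(3n) = 3n (ln n + ln 3) = 3n ln n + 3n ln 3.
Subtract 9n ln n: leading term is (3 − 9) n ln n = −6 n ln n. The next term is 3n ln 3 − 3n = 3(ln 3 − 1) n. Then the (1/2) ln(2π·3n) correction.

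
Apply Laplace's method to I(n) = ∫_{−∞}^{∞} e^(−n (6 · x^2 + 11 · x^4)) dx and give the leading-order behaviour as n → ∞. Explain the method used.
I(n) ~ sqrt(π/(6n))

φ(x) = 6 · x^2 + 11 · x^4 has its unique global minimum at x* = 0 (since φ'(x) = 12x + 44x^3 = 0 only at x = 0 for real x with both coefficients positive, and φ → ∞ as |x| → ∞). At x* = 0, φ(0) = 0 and φ''(0) = 12. Laplace's method then gives
  I(n) ~ sqrt(2π / (n · φ''(0))) · e^(−n φ(0)) = sqrt(2π / (12n)) = sqrt(π/(6n)).
The 11 · x^4 term contributes only at subleading order (an O(1/n) relative correction).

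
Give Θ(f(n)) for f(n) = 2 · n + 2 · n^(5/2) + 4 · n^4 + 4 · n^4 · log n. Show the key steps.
f(n) ∈ Θ(n^4 · log n)

Compare the terms by growth order. For large n, n^a · (log n)^b dominates n^a' · (log n)^b' iff a > a', or (a = a' and b > b'). Ranking the 4 terms shows the dominant one is 4 · n^4 · log n. Hence f(n) ∈ Θ(n^4 · log n).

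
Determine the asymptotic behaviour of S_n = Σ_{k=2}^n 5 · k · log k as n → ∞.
S_n ~ 5 · n^2 log n / 2 − 5 · n^2 / 4

By integral comparison, S_n = ∫_1^n 5 · x · log x dx + O(n · log n). For the integral, ∫ x^1 log x dx = n^2 log n / 2 − n^2/4 (integration by parts). Hence S_n ~ 5 · n^2 log n / 2 − 5 · n^2 / 4.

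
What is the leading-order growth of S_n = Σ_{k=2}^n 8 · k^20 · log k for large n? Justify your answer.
S_n ~ 8 · n^21 log n / 21 − 8 · n^21 / 441

By integral comparison, S_n = ∫_1^n 8 · x^20 · log x dx + O(n^20 · log n). For the integral, ∫ x^20 log x dx = n^21 log n / 21 − n^21/441 (integration by parts). Hence S_n ~ 8 · n^21 log n / 21 − 8 · n^21 / 441.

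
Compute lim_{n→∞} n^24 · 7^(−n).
lim = 0

Exponentials with base > 1 dominate every fixed polynomial: for any fixed c, n^c / 7^n → 0 as n → ∞ (e.g. by the ratio test, or by writing 7^n = e^(n ln 7) and noting e^(n ln 7) / n^c → ∞). Hence n^24 · 7^(−n) = n^24 / 7^n → 0.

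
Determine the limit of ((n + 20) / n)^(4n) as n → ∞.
lim = e^80

Rewrite as (1 + 20/n)^(4n). By the standard limit (1 + x/n)^n → e^x, we have (1 + 20/n)^n → e^20, and raising to the 4th power gives e^80.
More precisely, ln[(1 + 20/n)^(4n)] = 4n · ln(1 + 20/n) = 4n · (20/n + O(1/n^2)) = 80 + O(1/n) → 80.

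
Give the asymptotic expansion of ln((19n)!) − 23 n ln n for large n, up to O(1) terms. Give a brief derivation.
ln((19n)!) − 23 n ln n = −4 n ln n + 19(ln 19 − 1) n + (1/2) ln(2π·19n) + O(1/n)

Stirling: ln((19n)!) = 19n ln(19n) − 19n + (1/2) ln(2π·19n) + O(1/n).
Expand 19n ln(19n) = 19n (ln n + ln 19) = 19n ln n + 19n ln 19.
Subtract 23n ln n: leading term is (19 − 23) n ln n = −4 n ln n. The next term is 19n ln 19 − 19n = 19(ln 19 − 1) n. Then the (1/2) ln(2π·19n) correction.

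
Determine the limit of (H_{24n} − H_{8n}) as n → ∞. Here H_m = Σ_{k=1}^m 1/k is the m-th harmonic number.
lim = ln(24/8) = ln 3

Euler-Maclaurin gives H_m = ln m + γ + 1/(2m) + O(1/m^2). The γ and O(1/m) terms cancel in the difference:
  H_{24n} − H_{8n} = ln(24n) − ln(8n) + O(1/n) = ln(24/8) + O(1/n).
Hence the limit is ln(24/8) = ln 3.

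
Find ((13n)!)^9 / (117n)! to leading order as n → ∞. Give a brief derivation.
((13n)!)^9/(117n)! ~ ((2π·13n)^(8/2) / 3) · 9^(−9·13n)  →  0

Write N = 13n. Stirling: N! ~ sqrt(2π N)(N/e)^N and (9N)! ~ sqrt(2π·9N)·(9N/e)^(9N).
  (N!)^9/(9N)! ~ (2π N)^(9/2) (N/e)^(9N) / [sqrt(2π·9N) (9N/e)^(9N)]
     = (2π N)^(9/2) / sqrt(2π·9N) · (N/(9N))^(9N)
     = (2π N)^((9−1)/2) / 3 · 9^(−9N).
Since 9^9 > 1, the factor 9^(−9N) decays exponentially, so the ratio → 0. Substituting N = 13n gives the stated form.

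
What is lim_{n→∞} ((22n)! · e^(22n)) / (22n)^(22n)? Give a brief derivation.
lim = ∞

Stirling: (22n)! ~ sqrt(2π·22n) · (22n/e)^(22n). Hence
  (22n)! · e^(22n) / (22n)^(22n) ~ sqrt(2π·22n) = sqrt(2π·22) · sqrt(n) → ∞.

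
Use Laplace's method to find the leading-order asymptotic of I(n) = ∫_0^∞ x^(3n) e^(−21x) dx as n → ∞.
I(n) ~ (sqrt(2π·3n) / 21) · (3n/(21e))^(3n)

Write the integrand as exp(3n ln x − 21x) and set f(x) = 3n ln x − 21x. Then f'(x) = 3n/x − 21 = 0 at x* = 3n/21, and f''(x*) = −3n/x*^2 = −21^2/(3n). Laplace's method (interior maximum) gives
  I(n) ~ e^(f(x*)) · sqrt(2π / |f''(x*)|)
        = exp(3n ln(3n/21) − 3n) · sqrt(2π · 3n / 21^2)
        = (3n/21)^(3n) e^(−3n) · sqrt(2π·3n) / 21
        = (sqrt(2π·3n) / 21) · (3n/(21e))^(3n).
This matches Γ(3n+1)/21^(3n+1) with Stirling applied to Γ.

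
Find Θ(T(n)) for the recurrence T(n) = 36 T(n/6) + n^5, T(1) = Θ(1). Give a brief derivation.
T(n) = Θ(n^5)

log_6 36 ≈ 2.000. f(n) = n^5 dominates n^(log_6 36) since 5 > 2.000, and the regularity condition a·f(n/b) = 36·(n/6)^5 = (36/7776)·n^5 ≤ c·f(n) holds with c = 36/7776 ≈ 0.00463 < 1. So this is Case 3: T(n) = Θ(f(n)) = Θ(n^5).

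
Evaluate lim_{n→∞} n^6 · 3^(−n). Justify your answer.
lim = 0

Exponentials with base > 1 dominate every fixed polynomial: for any fixed c, n^c / 3^n → 0 as n → ∞ (e.g. by the ratio test, or by writing 3^n = e^(n ln 3) and noting e^(n ln 3) / n^c → ∞). Hence n^6 · 3^(−n) = n^6 / 3^n → 0.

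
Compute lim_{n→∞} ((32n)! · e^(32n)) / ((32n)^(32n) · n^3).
lim = 0

Stirling: (32n)! ~ sqrt(2π·32n) · (32n/e)^(32n). Hence
  (32n)! · e^(32n) / (32n)^(32n) ~ sqrt(2π·32n).
Dividing by n^3: sqrt(2π·32n) / n^3 = sqrt(2π·32) · n^((1−6)/2), so the expression behaves like sqrt(2π·32) · n^((1−6)/2) → 0.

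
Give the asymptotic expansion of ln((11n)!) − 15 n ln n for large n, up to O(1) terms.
ln((11n)!) − 15 n ln n = −4 n ln n + 11(ln 11 − 1) n + (1/2) ln(2π·11n) + O(1/n)

Stirling: ln((11n)!) = 11n ln(11n) − 11n + (1/2) ln(2π·11n) + O(1/n).
Expand 11n ln(11n) = 11n (ln n + ln 11) = 11n ln n + 11n ln 11.
Subtract 15n ln n: leading term is (11 − 15) n ln n = −4 n ln n. The next term is 11n ln 11 − 11n = 11(ln 11 − 1) n. Then the (1/2) ln(2π·11n) correction.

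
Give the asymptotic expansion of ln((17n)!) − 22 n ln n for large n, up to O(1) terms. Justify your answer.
ln((17n)!) − 22 n ln n = −5 n ln n + 17(ln 17 − 1) n + (1/2) ln(2π·17n) + O(1/n)

Stirling: ln((17n)!) = 17n ln(17n) − 17n + (1/2) ln(2π·17n) + O(1/n).
Expand 17n ln(17n) = 17n (ln n + ln 17) = 17n ln n + 17n ln 17.
Subtract 22n ln n: leading term is (17 − 22) n ln n = −5 n ln n. The next term is 17n ln 17 − 17n = 17(ln 17 − 1) n. Then the (1/2) ln(2π·17n) correction.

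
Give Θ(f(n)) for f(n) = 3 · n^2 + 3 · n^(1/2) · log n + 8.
f(n) ∈ Θ(n^2)

Compare the terms by growth order. For large n, n^a · (log n)^b dominates n^a' · (log n)^b' iff a > a', or (a = a' and b > b'). Ranking the 3 terms shows the dominant one is 3 · n^2. Hence f(n) ∈ Θ(n^2).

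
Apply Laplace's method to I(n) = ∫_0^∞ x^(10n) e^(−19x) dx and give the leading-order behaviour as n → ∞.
I(n) ~ (sqrt(2π·10n) / 19) · (10n/(19e))^(10n)

Write the integrand as exp(10n ln x − 19x) and set f(x) = 10n ln x − 19x. Then f'(x) = 10n/x − 19 = 0 at x* = 10n/19, and f''(x*) = −10n/x*^2 = −19^2/(10n). Laplace's method (interior maximum) gives
  I(n) ~ e^(f(x*)) · sqrt(2π / |f''(x*)|)
        = exp(10n ln(10n/19) − 10n) · sqrt(2π · 10n / 19^2)
        = (10n/19)^(10n) e^(−10n) · sqrt(2π·10n) / 19
        = (sqrt(2π·10n) / 19) · (10n/(19e))^(10n).
This matches Γ(10n+1)/19^(10n+1) with Stirling applied to Γ.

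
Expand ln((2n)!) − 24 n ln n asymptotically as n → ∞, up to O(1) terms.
ln((2n)!) − 24 n ln n = −22 n ln n + 2(ln 2 − 1) n + (1/2) ln(2π·2n) + O(1/n)

Stirling: ln((2n)!) = 2n ln(2n) − 2n + (1/2) ln(2π·2n) + O(1/n).
Expand 2n ln(2n) = 2n (ln n + ln 2) = 2n ln n + 2n ln 2.
Subtract 24n ln n: leading term is (2 − 24) n ln n = −22 n ln n. The next term is 2n ln 2 − 2n = 2(ln 2 − 1) n. Then the (1/2) ln(2π·2n) correction.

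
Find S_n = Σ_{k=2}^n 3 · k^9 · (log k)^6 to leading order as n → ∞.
S_n ~ 3 · n^10 · (log n)^6 / 10

By integral comparison, S_n = ∫_1^n 3 · x^9 · (log x)^6 dx + O(n^9 · (log n)^6). For the integral, the leading term of ∫_1^n x^9 (log x)^6 dx is n^10/10 · (log n)^6 (by repeated integration by parts; each step lowers the log-exponent and produces a relatively O(1/log n) correction). Hence S_n ~ 3 · n^10 · (log n)^6 / 10.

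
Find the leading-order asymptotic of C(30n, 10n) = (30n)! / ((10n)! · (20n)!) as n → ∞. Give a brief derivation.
C(30n, 10n) ~ (27/4)^(10n) · sqrt(3/(4π·10n))

Write N = 10n. Apply Stirling to each factorial:
  (3N)! ~ sqrt(2π·3N) · (3N/e)^(3N),
  N! ~ sqrt(2π N) · (N/e)^N,
  (2N)! ~ sqrt(2π·2N) · (2N/e)^(2N).
The exponential factors combine to (3N)^(3N) / (N^N · (2N)^(2N)) = 3^(3N)/2^(2N) = (3^3/2^2)^N = (27/4)^N.
The square-root prefactors combine to sqrt(2π·3N) / (sqrt(2π N)·sqrt(2π·2N)) = sqrt(3 / (2π·2·N)) = sqrt(3/(4π·10n)).
Substituting N = 10n: C(30n, 10n) ~ (27/4)^(10n) · sqrt(3/(4π·10n)).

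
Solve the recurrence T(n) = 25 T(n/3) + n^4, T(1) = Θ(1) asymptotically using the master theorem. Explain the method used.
T(n) = Θ(n^4)

log_3 25 ≈ 2.930. f(n) = n^4 dominates n^(log_3 25) since 4 > 2.930, and the regularity condition a·f(n/b) = 25·(n/3)^4 = (25/81)·n^4 ≤ c·f(n) holds with c = 25/81 ≈ 0.309 < 1. So this is Case 3: T(n) = Θ(f(n)) = Θ(n^4).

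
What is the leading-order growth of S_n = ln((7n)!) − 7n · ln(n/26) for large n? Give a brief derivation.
S_n ~ 7n · (ln 182 − 1) + O(ln n)

Stirling: ln((7n)!) = 7n ln(7n) − 7n + O(ln n).
  S_n = 7n ln(7n) − 7n − 7n ln(n/26) + O(ln n)
      = 7n ln(7n) − 7n ln n + 7n ln 26 − 7n + O(ln n)
      = 7n ln 7 + 7n ln 26 − 7n + O(ln n)
      = 7n (ln 182 − 1) + O(ln n).
Numerically ln(182) − 1 ≈ 4.2040.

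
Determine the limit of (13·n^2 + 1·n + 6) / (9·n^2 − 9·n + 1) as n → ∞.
lim = 13/9

For large n the leading n^2 terms dominate both numerator and denominator. Dividing top and bottom by n^2, every other term tends to 0, leaving 13/9.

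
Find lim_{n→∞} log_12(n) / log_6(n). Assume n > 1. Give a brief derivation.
lim = ln(6) / ln(12) = log_12(6)

Change of base: log_12(n) = ln n / ln 12 and log_6(n) = ln n / ln 6. The ratio is (ln n / ln 12) · (ln 6 / ln n) = ln 6 / ln 12, a constant independent of n. So the limit is ln 6 / ln 12 = log_12(6).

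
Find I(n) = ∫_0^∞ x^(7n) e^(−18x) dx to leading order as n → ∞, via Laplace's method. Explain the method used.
I(n) ~ (sqrt(2π·7n) / 18) · (7n/(18e))^(7n)

Write the integrand as exp(7n ln x − 18x) and set f(x) = 7n ln x − 18x. Then f'(x) = 7n/x − 18 = 0 at x* = 7n/18, and f''(x*) = −7n/x*^2 = −18^2/(7n). Laplace's method (interior maximum) gives
  I(n) ~ e^(f(x*)) · sqrt(2π / |f''(x*)|)
        = exp(7n ln(7n/18) − 7n) · sqrt(2π · 7n / 18^2)
        = (7n/18)^(7n) e^(−7n) · sqrt(2π·7n) / 18
        = (sqrt(2π·7n) / 18) · (7n/(18e))^(7n).
This matches Γ(7n+1)/18^(7n+1) with Stirling applied to Γ.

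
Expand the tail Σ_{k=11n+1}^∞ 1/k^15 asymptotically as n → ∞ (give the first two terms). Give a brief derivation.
Σ_{k>11n} 1/k^15 = 1/(14 · (11n)^14) − 1/(2 · (11n)^15) + O(1/(11n)^16)

Compare to the integral: ∫_{11n}^∞ x^(−15) dx = [−x^(−14)/14]_{11n}^∞ = 1/((15−1)·(11n)^14). The Euler-Maclaurin correction adds −f(11n)/2 = −1/(2·(11n)^15). Euler-Maclaurin then gives
  Σ_{k>11n} 1/k^15 = ∫_{11n}^∞ dx/x^15 − 1/(2·(11n)^15) + O(1/(11n)^16).
(Equivalently this is ζ(15) − Σ_{k≤11n} 1/k^15.)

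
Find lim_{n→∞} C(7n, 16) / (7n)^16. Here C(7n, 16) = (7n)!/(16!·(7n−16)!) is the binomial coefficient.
lim = 1/16! = 1/20922789888000

With N = 7n → ∞: C(N, 16) / N^16 = [N(N−1)…(N−15)] / (16! · N^16) = (1/16!) · 1 · (1 − 1/(7n)) · … · (1 − 15/(7n)). Each factor → 1 as N → ∞, so the limit is 1/16! = 1/20922789888000.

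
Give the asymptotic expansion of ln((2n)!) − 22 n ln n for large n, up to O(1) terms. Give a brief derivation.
ln((2n)!) − 22 n ln n = −20 n ln n + 2(ln 2 − 1) n + (1/2) ln(2π·2n) + O(1/n)

Stirling: ln((2n)!) = 2n ln(2n) − 2n + (1/2) ln(2π·2n) + O(1/n).
Expand 2n ln(2n) = 2n (ln n + ln 2) = 2n ln n + 2n ln 2.
Subtract 22n ln n: leading term is (2 − 22) n ln n = −20 n ln n. The next term is 2n ln 2 − 2n = 2(ln 2 − 1) n. Then the (1/2) ln(2π·2n) correction.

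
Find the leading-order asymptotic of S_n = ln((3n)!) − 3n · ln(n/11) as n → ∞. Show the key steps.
S_n ~ 3n · (ln 33 − 1) + O(ln n)

Stirling: ln((3n)!) = 3n ln(3n) − 3n + O(ln n).
  S_n = 3n ln(3n) − 3n − 3n ln(n/11) + O(ln n)
      = 3n ln(3n) − 3n ln n + 3n ln 11 − 3n + O(ln n)
      = 3n ln 3 + 3n ln 11 − 3n + O(ln n)
      = 3n (ln 33 − 1) + O(ln n).
Numerically ln(33) − 1 ≈ 2.4965.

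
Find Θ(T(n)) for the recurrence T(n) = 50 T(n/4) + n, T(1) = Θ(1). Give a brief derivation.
T(n) = Θ(n^(log_4 50))

Master theorem: compare f(n) = n to n^(log_4 50) where log_4 50 ≈ 2.822. Since 1 < log_4 50, we have f(n) = O(n^(log_4 50 − ε)) for some ε > 0 — Case 1. Hence T(n) = Θ(n^(log_4 50)).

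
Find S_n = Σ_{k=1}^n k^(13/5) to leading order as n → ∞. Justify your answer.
S_n ~ (5/18) · n^(18/5)

Integral comparison: Σ_{k=1}^n k^(13/5) = ∫_0^n x^(13/5) dx + O(n^(13/5)). The integral is n^(1 + 13/5) / (1 + 13/5) = n^((13+5)/5) / ((13+5)/5) = (5/18) · n^(18/5).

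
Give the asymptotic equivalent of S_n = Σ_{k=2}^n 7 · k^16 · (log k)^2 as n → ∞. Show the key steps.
S_n ~ 7 · n^17 · (log n)^2 / 17

By integral comparison, S_n = ∫_1^n 7 · x^16 · (log x)^2 dx + O(n^16 · (log n)^2). For the integral, the leading term of ∫_1^n x^16 (log x)^2 dx is n^17/17 · (log n)^2 (by repeated integration by parts; each step lowers the log-exponent and produces a relatively O(1/log n) correction). Hence S_n ~ 7 · n^17 · (log n)^2 / 17.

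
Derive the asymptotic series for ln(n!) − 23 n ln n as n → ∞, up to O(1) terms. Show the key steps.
ln(n!) − 23 n ln n = −22 n ln n − n + (1/2) ln(2π n) + O(1/n)

Stirling: ln((n)!) = n ln(n) − n + (1/2) ln(2π·n) + O(1/n).
Here n ln(n) = n ln n.
Subtract 23n ln n: leading term is (1 − 23) n ln n = −22 n ln n. The next term is −n. Then the (1/2) ln(2π·n) correction.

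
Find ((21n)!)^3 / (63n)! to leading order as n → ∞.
((21n)!)^3/(63n)! ~ ((2π·21n)^(2/2) / sqrt(3)) · 3^(−3·21n)  →  0

Write N = 21n. Stirling: N! ~ sqrt(2π N)(N/e)^N and (3N)! ~ sqrt(2π·3N)·(3N/e)^(3N).
  (N!)^3/(3N)! ~ (2π N)^(3/2) (N/e)^(3N) / [sqrt(2π·3N) (3N/e)^(3N)]
     = (2π N)^(3/2) / sqrt(2π·3N) · (N/(3N))^(3N)
     = (2π N)^((3−1)/2) / sqrt(3) · 3^(−3N).
Since 3^3 > 1, the factor 3^(−3N) decays exponentially, so the ratio → 0. Substituting N = 21n gives the stated form.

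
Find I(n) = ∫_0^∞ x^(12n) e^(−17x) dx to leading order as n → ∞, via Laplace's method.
I(n) ~ (sqrt(2π·12n) / 17) · (12n/(17e))^(12n)

Write the integrand as exp(12n ln x − 17x) and set f(x) = 12n ln x − 17x. Then f'(x) = 12n/x − 17 = 0 at x* = 12n/17, and f''(x*) = −12n/x*^2 = −17^2/(12n). Laplace's method (interior maximum) gives
  I(n) ~ e^(f(x*)) · sqrt(2π / |f''(x*)|)
        = exp(12n ln(12n/17) − 12n) · sqrt(2π · 12n / 17^2)
        = (12n/17)^(12n) e^(−12n) · sqrt(2π·12n) / 17
        = (sqrt(2π·12n) / 17) · (12n/(17e))^(12n).
This matches Γ(12n+1)/17^(12n+1) with Stirling applied to Γ.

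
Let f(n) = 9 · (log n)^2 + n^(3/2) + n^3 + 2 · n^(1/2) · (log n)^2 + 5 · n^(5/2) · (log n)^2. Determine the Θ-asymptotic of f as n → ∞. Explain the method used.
f(n) ∈ Θ(n^3)

Compare the terms by growth order. For large n, n^a · (log n)^b dominates n^a' · (log n)^b' iff a > a', or (a = a' and b > b'). Ranking the 5 terms shows the dominant one is n^3. Hence f(n) ∈ Θ(n^3).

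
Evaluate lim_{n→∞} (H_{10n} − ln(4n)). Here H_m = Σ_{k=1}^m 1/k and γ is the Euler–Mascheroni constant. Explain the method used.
lim = ln(5/2) + γ

By Euler-Maclaurin, H_m = ln m + γ + O(1/m). So
  H_{10n} − ln(4n) = ln(10n) + γ − ln(4n) + O(1/n)
                       = ln(10/4) + γ + O(1/n).
Hence the limit is ln(10/4) + γ (= ln(5/2)).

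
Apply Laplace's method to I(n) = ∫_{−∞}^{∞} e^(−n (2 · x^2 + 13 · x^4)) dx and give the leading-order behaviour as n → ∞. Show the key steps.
I(n) ~ sqrt(π/(2n))

φ(x) = 2 · x^2 + 13 · x^4 has its unique global minimum at x* = 0 (since φ'(x) = 4x + 52x^3 = 0 only at x = 0 for real x with both coefficients positive, and φ → ∞ as |x| → ∞). At x* = 0, φ(0) = 0 and φ''(0) = 4. Laplace's method then gives
  I(n) ~ sqrt(2π / (n · φ''(0))) · e^(−n φ(0)) = sqrt(2π / (4n)) = sqrt(π/(2n)).
The 13 · x^4 term contributes only at subleading order (an O(1/n) relative correction).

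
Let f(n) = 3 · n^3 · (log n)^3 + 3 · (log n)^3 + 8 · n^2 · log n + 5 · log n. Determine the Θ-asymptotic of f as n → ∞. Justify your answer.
f(n) ∈ Θ(n^3 · (log n)^3)

Compare the terms by growth order. For large n, n^a · (log n)^b dominates n^a' · (log n)^b' iff a > a', or (a = a' and b > b'). Ranking the 4 terms shows the dominant one is 3 · n^3 · (log n)^3. Hence f(n) ∈ Θ(n^3 · (log n)^3).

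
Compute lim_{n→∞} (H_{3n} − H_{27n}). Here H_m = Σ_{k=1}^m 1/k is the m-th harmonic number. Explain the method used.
lim = ln(3/27) = −ln 9

Euler-Maclaurin gives H_m = ln m + γ + 1/(2m) + O(1/m^2). The γ and O(1/m) terms cancel in the difference:
  H_{3n} − H_{27n} = ln(3n) − ln(27n) + O(1/n) = ln(3/27) + O(1/n).
Hence the limit is ln(3/27) = −ln 9.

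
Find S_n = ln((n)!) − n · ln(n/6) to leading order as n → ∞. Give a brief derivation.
S_n ~ n · (ln 6 − 1) + O(ln n)

Stirling: ln((n)!) = n ln(n) − n + O(ln n).
  S_n = n ln(n) − n − n ln(n/6) + O(ln n)
      = n ln(n) − n ln n + n ln 6 − n + O(ln n)
      = n ln 6 − n + O(ln n)
      = n (ln 6 − 1) + O(ln n).
Numerically ln(6) − 1 ≈ 0.7918.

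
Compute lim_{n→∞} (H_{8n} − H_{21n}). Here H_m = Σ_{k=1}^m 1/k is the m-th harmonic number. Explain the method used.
lim = ln(8/21)

Euler-Maclaurin gives H_m = ln m + γ + 1/(2m) + O(1/m^2). The γ and O(1/m) terms cancel in the difference:
  H_{8n} − H_{21n} = ln(8n) − ln(21n) + O(1/n) = ln(8/21) + O(1/n).
Hence the limit is ln(8/21).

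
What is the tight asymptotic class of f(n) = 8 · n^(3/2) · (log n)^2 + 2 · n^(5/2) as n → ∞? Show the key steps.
f(n) ∈ Θ(n^(5/2))

Compare the terms by growth order. For large n, n^a · (log n)^b dominates n^a' · (log n)^b' iff a > a', or (a = a' and b > b'). Ranking the 2 terms shows the dominant one is 2 · n^(5/2). Hence f(n) ∈ Θ(n^(5/2)).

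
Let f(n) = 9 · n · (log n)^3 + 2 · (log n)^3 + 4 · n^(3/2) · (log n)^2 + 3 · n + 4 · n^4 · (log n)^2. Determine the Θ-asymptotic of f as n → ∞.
f(n) ∈ Θ(n^4 · (log n)^2)

Compare the terms by growth order. For large n, n^a · (log n)^b dominates n^a' · (log n)^b' iff a > a', or (a = a' and b > b'). Ranking the 5 terms shows the dominant one is 4 · n^4 · (log n)^2. Hence f(n) ∈ Θ(n^4 · (log n)^2).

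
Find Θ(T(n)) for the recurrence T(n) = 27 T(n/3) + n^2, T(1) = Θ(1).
T(n) = Θ(n^3)

Master theorem: compare f(n) = n^2 to n^(log_3 27) where log_3 27 = 3. Since 2 < log_3 27, we have f(n) = O(n^(log_3 27 − ε)) for some ε > 0 — Case 1. Hence T(n) = Θ(n^(log_3 27)) = Θ(n^3).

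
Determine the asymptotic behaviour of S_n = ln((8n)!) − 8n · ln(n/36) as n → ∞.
S_n ~ 8n · (ln 288 − 1) + O(ln n)

Stirling: ln((8n)!) = 8n ln(8n) − 8n + O(ln n).
  S_n = 8n ln(8n) − 8n − 8n ln(n/36) + O(ln n)
      = 8n ln(8n) − 8n ln n + 8n ln 36 − 8n + O(ln n)
      = 8n ln 8 + 8n ln 36 − 8n + O(ln n)
      = 8n (ln 288 − 1) + O(ln n).
Numerically ln(288) − 1 ≈ 4.6630.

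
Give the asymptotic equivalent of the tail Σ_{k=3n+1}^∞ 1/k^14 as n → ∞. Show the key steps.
Σ_{k>3n} 1/k^14 ~ 1/(13 · (3n)^13)

Compare to the integral: ∫_{3n}^∞ x^(−14) dx = [−x^(−13)/13]_{3n}^∞ = 1/((14−1)·(3n)^13). Euler-Maclaurin then gives
  Σ_{k>3n} 1/k^14 = ∫_{3n}^∞ dx/x^14 − 1/(2·(3n)^14) + O(1/(3n)^15).
(Equivalently this is ζ(14) − Σ_{k≤3n} 1/k^14.)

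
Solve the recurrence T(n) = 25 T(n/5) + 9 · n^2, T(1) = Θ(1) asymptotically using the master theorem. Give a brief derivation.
T(n) = Θ(n^2 log n)

log_5 25 = 2, and f(n) = 9 · n^2 = Θ(n^(log_5 25)). This is Case 2 of the master theorem: T(n) = Θ(f(n) · log n) = Θ(n^2 log n).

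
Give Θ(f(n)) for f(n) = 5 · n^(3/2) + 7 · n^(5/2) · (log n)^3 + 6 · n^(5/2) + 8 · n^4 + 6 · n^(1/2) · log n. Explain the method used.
f(n) ∈ Θ(n^4)

Compare the terms by growth order. For large n, n^a · (log n)^b dominates n^a' · (log n)^b' iff a > a', or (a = a' and b > b'). Ranking the 5 terms shows the dominant one is 8 · n^4. Hence f(n) ∈ Θ(n^4).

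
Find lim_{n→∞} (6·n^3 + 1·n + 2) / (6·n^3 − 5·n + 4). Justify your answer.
lim = 6/6 = 1

For large n the leading n^3 terms dominate both numerator and denominator. Dividing top and bottom by n^3, every other term tends to 0, leaving 6/6 = 1.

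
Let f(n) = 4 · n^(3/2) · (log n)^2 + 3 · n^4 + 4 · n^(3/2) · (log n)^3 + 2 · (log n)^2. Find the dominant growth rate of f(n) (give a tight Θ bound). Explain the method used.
f(n) ∈ Θ(n^4)

Compare the terms by growth order. For large n, n^a · (log n)^b dominates n^a' · (log n)^b' iff a > a', or (a = a' and b > b'). Ranking the 4 terms shows the dominant one is 3 · n^4. Hence f(n) ∈ Θ(n^4).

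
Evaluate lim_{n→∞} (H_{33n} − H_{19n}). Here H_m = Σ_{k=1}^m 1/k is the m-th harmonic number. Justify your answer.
lim = ln(33/19)

Euler-Maclaurin gives H_m = ln m + γ + 1/(2m) + O(1/m^2). The γ and O(1/m) terms cancel in the difference:
  H_{33n} − H_{19n} = ln(33n) − ln(19n) + O(1/n) = ln(33/19) + O(1/n).
Hence the limit is ln(33/19).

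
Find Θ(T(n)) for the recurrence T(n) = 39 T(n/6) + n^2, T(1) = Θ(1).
T(n) = Θ(n^(log_6 39))

Master theorem: compare f(n) = n^2 to n^(log_6 39) where log_6 39 ≈ 2.045. Since 2 < log_6 39, we have f(n) = O(n^(log_6 39 − ε)) for some ε > 0 — Case 1. Hence T(n) = Θ(n^(log_6 39)).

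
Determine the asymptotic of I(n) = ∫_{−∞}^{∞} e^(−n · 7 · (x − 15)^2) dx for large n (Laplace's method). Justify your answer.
I(n) = sqrt(π/(7n))

Here φ(x) = 7 · (x − 15)^2 has its unique minimum at x* = 15 with φ(x*) = 0 and φ''(x*) = 14. Laplace's method gives
  I(n) ~ e^(−n φ(x*)) · sqrt(2π / (n · φ''(x*))) = sqrt(2π / (14n)) = sqrt(π/(7n)).
This is exact: substituting u = (x − 15)·sqrt(7n) gives I(n) = (1/sqrt(7n)) ∫_{−∞}^{∞} e^(−u^2) du = sqrt(π/(7n)).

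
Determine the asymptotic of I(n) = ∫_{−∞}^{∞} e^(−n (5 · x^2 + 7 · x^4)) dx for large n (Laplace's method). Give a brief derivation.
I(n) ~ sqrt(π/(5n))

φ(x) = 5 · x^2 + 7 · x^4 has its unique global minimum at x* = 0 (since φ'(x) = 10x + 28x^3 = 0 only at x = 0 for real x with both coefficients positive, and φ → ∞ as |x| → ∞). At x* = 0, φ(0) = 0 and φ''(0) = 10. Laplace's method then gives
  I(n) ~ sqrt(2π / (n · φ''(0))) · e^(−n φ(0)) = sqrt(2π / (10n)) = sqrt(π/(5n)).
The 7 · x^4 term contributes only at subleading order (an O(1/n) relative correction).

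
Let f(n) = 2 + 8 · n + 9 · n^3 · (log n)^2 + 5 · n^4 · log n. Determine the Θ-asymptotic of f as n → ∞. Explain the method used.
f(n) ∈ Θ(n^4 · log n)

Compare the terms by growth order. For large n, n^a · (log n)^b dominates n^a' · (log n)^b' iff a > a', or (a = a' and b > b'). Ranking the 4 terms shows the dominant one is 5 · n^4 · log n. Hence f(n) ∈ Θ(n^4 · log n).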